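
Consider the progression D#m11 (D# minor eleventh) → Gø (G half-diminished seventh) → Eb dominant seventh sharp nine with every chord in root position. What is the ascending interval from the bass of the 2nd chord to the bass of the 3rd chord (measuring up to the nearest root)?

The roots are G and Eb.
From G to Eb: 8 semitones over a sixth = minor.

m6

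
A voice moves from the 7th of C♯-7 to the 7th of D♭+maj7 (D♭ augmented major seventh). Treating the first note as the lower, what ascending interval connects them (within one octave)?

The 7th of C♯-7 is B; the 7th of D♭+maj7 (D♭ augmented major seventh) is C.
2 letter names make it a second; at 1 semitone (a half step narrower than major) the quality is minor.

minor second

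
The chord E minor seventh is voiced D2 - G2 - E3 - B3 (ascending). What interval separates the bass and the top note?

major 13th

The outer voices are D2 and B3.
D up to B spans 13 letter names and 21 semitones — a major thirteenth.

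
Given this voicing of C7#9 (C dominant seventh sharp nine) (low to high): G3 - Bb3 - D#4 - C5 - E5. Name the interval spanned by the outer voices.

The outer voices are G3 and E5.
G up to E spans 13 letter names and 21 semitones — a major thirteenth.

major thirteenth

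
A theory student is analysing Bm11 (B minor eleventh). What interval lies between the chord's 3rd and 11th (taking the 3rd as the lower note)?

M9

Spelling the chord: B D F# A C# E.
The 3rd is D and the 11th is E.
Counting 9 letters and 14 half steps from D gives a major ninth.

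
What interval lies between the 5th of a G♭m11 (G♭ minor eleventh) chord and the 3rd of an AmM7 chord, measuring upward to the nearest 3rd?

G♭m11 (G♭ minor eleventh) has D♭ as its 5th, and AmM7 has C as its 3rd.
D♭ up to C spans 7 letter names and 11 semitones — a major seventh.

major seventh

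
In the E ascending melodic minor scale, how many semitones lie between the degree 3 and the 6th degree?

6

The scale is E F♯ G A B C♯ D♯.
G up to C♯ is an augmented fourth — 6 semitones.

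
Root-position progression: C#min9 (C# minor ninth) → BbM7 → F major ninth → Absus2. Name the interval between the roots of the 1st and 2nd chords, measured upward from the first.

The roots are C# and Bb.
From C# to Bb: 9 semitones over a seventh = diminished.

diminished 7th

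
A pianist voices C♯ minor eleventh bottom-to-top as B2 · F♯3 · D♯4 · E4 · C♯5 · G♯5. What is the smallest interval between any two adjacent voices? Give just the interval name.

minor second

Adjacent intervals: B2→F♯3 = perfect fifth; F♯3→D♯4 = major sixth; D♯4→E4 = minor second; E4→C♯5 = major sixth; C♯5→G♯5 = perfect fifth.
The smallest is D♯4 to E4, a minor second (1 semitone).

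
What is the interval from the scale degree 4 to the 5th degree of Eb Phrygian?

Eb phrygian: Eb Fb Gb Ab Bb Cb Db.
The scale degree 4 is Ab and the 5th scale degree is Bb.
Ab up to Bb spans 2 letter names and 2 semitones — a major second.

M2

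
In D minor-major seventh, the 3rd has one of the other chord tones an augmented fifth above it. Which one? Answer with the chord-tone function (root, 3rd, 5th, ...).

The chord tones of DmM7 are D, F, A, C#.
The 3rd is F. An augmented fifth above F is C#.
C# is the chord's 7th.

7th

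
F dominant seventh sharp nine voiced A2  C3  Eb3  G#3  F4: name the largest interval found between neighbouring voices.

Adjacent intervals: A2→C3 = minor third; C3→Eb3 = minor third; Eb3→G#3 = augmented third; G#3→F4 = diminished seventh.
The largest is G#3 to F4, a diminished seventh (9 semitones).

diminished seventh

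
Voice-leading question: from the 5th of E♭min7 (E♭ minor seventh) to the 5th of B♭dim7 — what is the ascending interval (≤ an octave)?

The 5th of E♭min7 (E♭ minor seventh) is B♭; the 5th of B♭dim7 is F♭.
5 letter names make it a fifth; at 6 semitones (a half step narrower than perfect) the quality is diminished.

d5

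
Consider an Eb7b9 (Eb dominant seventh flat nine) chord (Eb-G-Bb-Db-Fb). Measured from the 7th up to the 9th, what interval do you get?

That puts Db below Fb.
3 letter names make it a third; at 3 semitones (a half step narrower than major) the quality is minor.

m3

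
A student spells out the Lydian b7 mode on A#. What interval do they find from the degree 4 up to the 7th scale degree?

A# lydian dominant: A# B# C## D## E# F## G#.
The degree 4 is D## and the 7th degree is G#.
D## up to G# is 4 semitones, a half step narrower than a perfect fourth, so the interval is diminished.

diminished fourth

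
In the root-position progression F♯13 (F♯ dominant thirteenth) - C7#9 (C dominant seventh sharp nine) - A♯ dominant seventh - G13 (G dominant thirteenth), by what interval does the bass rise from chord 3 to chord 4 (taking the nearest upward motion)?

diminished seventh

The roots are A♯ and G.
A♯ up to G is 9 semitones, a whole step narrower than a major seventh, so the interval is diminished.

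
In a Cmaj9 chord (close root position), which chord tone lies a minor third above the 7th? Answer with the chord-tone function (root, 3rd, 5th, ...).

The chord tones of C major ninth are C E G B D.
The 7th is B. A minor third above B is D.
D is the chord's 9th.

9th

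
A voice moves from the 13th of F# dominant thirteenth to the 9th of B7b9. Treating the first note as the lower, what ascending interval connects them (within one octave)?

F# dominant thirteenth has D# as its 13th, and B7b9 has C as its 9th.
From D# to C: 9 semitones over a seventh = diminished.

diminished seventh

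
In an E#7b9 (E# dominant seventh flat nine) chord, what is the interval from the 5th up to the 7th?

Spelling the chord: E#–G##–B#–D#–F#.
So we need the interval from B# up to D#.
B# up to D# is 3 semitones, a half step narrower than a major third, so the interval is minor.

minor third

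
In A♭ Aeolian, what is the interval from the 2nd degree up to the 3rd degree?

minor second

A♭ natural minor: A♭ B♭ C♭ D♭ E♭ F♭ G♭.
So we need the interval from B♭ up to C♭.
B♭ up to C♭ is 1 semitone, a half step narrower than a major second, so the interval is minor.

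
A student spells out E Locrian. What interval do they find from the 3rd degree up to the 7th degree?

Spelling E Locrian: E F G A Bb C D.
3rd degree = G; scale degree 7 = D.
G up to D spans 5 letter names and 7 semitones — a perfect fifth.

perfect fifth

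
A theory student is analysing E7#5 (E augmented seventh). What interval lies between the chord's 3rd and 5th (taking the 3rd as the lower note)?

The chord tones of Eaug7 (E augmented seventh) are E–G♯–B♯–D.
3rd = G♯; 5th = B♯.
Counting 3 letters and 4 half steps from G♯ gives a major third.

M3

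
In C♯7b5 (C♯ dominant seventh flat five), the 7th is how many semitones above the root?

10

The chord tones of C♯7b5 are C♯ E♯ G B.
C♯ to B is a minor seventh: 10 semitones.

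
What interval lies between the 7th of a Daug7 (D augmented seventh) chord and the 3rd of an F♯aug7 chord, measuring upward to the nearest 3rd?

augmented sixth

Daug7 (D augmented seventh) has C as its 7th, and F♯aug7 has A♯ as its 3rd.
From C to A♯: 10 semitones over a sixth = augmented.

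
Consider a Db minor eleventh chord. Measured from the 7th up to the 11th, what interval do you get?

perfect fifth

Dbm11: Db–Fb–Ab–Cb–Eb–Gb.
So we need the interval from Cb up to Gb.
Counting 5 letters and 7 half steps from Cb gives a perfect fifth.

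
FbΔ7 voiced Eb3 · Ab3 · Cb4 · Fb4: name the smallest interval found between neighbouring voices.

minor third

Adjacent intervals: Eb3→Ab3 = perfect fourth; Ab3→Cb4 = minor third; Cb4→Fb4 = perfect fourth.
The smallest is Ab3 to Cb4, a minor third (3 semitones).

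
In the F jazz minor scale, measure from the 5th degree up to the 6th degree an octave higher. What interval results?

Spelling the F jazz minor scale: F G Ab Bb C D E.
That puts C below D.
C up to D spans 9 letter names and 14 semitones — a major ninth.

major 9th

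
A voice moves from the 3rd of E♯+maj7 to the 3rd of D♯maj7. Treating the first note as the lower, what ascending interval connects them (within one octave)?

m7

E♯+maj7 has G𝄪 as its 3rd, and D♯maj7 has F𝄪 as its 3rd.
7 letter names make it a seventh; at 10 semitones (a half step narrower than major) the quality is minor.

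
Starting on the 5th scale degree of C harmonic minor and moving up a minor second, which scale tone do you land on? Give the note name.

The scale is C D Eb F G Ab B.
The 5th scale degree is G; a minor second above that is Ab — scale degree 6.

Ab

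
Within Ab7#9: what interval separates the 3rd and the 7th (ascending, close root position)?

diminished fifth

Spelling the chord: Ab–C–Eb–Gb–B.
3rd = C; 7th = Gb.
From C to Gb: 6 semitones over a fifth = diminished.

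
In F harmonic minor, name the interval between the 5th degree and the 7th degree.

F harmonic minor: F G Ab Bb C Db E.
That puts C below E.
From C to E is 4 semitones, exactly the major third.

major third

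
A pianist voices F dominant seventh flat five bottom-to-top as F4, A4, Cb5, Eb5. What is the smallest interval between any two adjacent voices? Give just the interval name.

Adjacent intervals: F4→A4 = major third; A4→Cb5 = diminished third; Cb5→Eb5 = major third.
The smallest is A4 to Cb5, a diminished third (2 semitones).

diminished third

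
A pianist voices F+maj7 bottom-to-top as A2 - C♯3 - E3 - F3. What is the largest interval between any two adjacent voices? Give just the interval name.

major 3rd

Adjacent intervals: A2→C♯3 = major third; C♯3→E3 = minor third; E3→F3 = minor second.
The largest is A2 to C♯3, a major third (4 semitones).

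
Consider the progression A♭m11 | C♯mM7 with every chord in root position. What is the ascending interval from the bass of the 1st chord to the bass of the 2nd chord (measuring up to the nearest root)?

augmented third

The roots are A♭ and C♯.
From A♭ to C♯: 5 semitones over a third = augmented.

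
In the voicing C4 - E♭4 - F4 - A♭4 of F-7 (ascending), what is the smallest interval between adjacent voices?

major 2nd

Adjacent intervals: C4→E♭4 = minor third; E♭4→F4 = major second; F4→A♭4 = minor third.
The smallest is E♭4 to F4, a major second (2 semitones).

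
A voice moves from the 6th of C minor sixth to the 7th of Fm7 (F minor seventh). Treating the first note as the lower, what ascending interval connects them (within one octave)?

diminished 5th

The 6th of C minor sixth is A; the 7th of Fm7 (F minor seventh) is Eb.
A up to Eb is 6 semitones, a half step narrower than a perfect fifth, so the interval is diminished.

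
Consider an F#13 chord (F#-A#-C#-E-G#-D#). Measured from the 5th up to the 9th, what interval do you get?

perfect 5th

The 5th is C# and the 9th is G#.
Counting 5 letters and 7 half steps from C# gives a perfect fifth.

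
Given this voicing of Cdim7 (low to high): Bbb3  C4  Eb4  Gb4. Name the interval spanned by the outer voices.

major sixth

The outer voices are Bbb3 and Gb4.
From Bbb to Gb is 9 semitones, exactly the major sixth.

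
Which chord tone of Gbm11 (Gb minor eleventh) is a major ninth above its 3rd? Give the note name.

Gb minor eleventh is spelled Gb–Bbb–Db–Fb–Ab–Cb.
The 3rd is Bbb. A major ninth above Bbb is Cb.
Cb is the chord's 11th.

Cb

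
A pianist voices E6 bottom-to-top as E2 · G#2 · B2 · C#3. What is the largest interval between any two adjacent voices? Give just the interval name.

Adjacent intervals: E2→G#2 = major third; G#2→B2 = minor third; B2→C#3 = major second.
The largest is E2 to G#2, a major third (4 semitones).

major 3rd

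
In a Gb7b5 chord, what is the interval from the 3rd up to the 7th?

Spelling the chord: Gb Bb Dbb Fb.
So we need the interval from Bb up to Fb.
From Bb to Fb: 6 semitones over a fifth = diminished.
This 3–7 tritone is the characteristic tension at the heart of the dominant sound.

diminished fifth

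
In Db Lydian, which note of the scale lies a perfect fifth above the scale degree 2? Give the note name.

Bb

The scale is Db Eb F G Ab Bb C.
The scale degree 2 is Eb; a perfect fifth above that is Bb — scale degree 6.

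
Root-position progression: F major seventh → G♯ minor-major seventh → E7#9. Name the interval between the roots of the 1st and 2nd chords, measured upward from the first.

The roots are F and G♯.
2 letter names make it a second; at 3 semitones (a half step wider than major) the quality is augmented.

A2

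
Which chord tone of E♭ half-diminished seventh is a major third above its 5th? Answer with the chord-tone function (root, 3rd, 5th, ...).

Spelling the chord: E♭-G♭-B𝄫-D♭.
The 5th is B𝄫. A major third above B𝄫 is D♭.
D♭ is the chord's 7th.

7th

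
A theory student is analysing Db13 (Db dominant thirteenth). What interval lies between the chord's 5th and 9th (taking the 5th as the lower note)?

perfect fifth

The chord tones of Db13 are Db–F–Ab–Cb–Eb–Bb.
So we need the interval from Ab up to Eb.
Counting 5 letters and 7 half steps from Ab gives a perfect fifth.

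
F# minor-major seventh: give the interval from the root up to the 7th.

F# minor-major seventh: F#–A–C#–E#.
That puts F# below E#.
From F# to E# is 11 semitones, exactly the major seventh.

major 7th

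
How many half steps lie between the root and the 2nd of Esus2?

Esus2 (E sus2) is spelled E-F#-B.
E to F# is a major second: 2 semitones.

2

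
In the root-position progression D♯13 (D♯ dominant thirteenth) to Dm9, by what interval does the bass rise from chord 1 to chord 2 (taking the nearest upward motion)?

The roots are D♯ and D.
From D♯ to D: 11 semitones over an octave = diminished.

diminished octave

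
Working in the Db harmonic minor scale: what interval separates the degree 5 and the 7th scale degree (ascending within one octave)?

Db harmonic minor: Db Eb Fb Gb Ab Bbb C.
Degree 5 = Ab; 7th degree = C.
Ab up to C spans 3 letter names and 4 semitones — a major third.

major third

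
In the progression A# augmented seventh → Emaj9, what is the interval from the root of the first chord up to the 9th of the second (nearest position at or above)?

A# augmented seventh has A# as its root, and Emaj9 has F# as its 9th.
6 letter names make it a sixth; at 8 semitones (a half step narrower than major) the quality is minor.

minor sixth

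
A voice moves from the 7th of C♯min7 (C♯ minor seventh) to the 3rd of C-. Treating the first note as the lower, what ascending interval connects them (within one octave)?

diminished 4th

C♯min7 (C♯ minor seventh) has B as its 7th, and C- has E♭ as its 3rd.
4 letter names make it a fourth; at 4 semitones (a half step narrower than perfect) the quality is diminished.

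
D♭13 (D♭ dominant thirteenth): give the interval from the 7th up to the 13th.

The chord tones of D♭13 are D♭, F, A♭, C♭, E♭, B♭.
7th = C♭; 13th = B♭.
Counting 7 letters and 11 half steps from C♭ gives a major seventh.

major seventh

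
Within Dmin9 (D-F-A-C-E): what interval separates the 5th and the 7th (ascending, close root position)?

minor 3rd

The 5th is A and the 7th is C.
From A to C: 3 semitones over a third = minor.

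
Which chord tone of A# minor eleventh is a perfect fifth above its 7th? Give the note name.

D#

A#m11 (A# minor eleventh) is spelled A# C# E# G# B# D#.
The 7th is G#. A perfect fifth above G# is D#.
D# is the chord's 11th.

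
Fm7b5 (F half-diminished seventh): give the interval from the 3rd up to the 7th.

perfect 5th

The chord tones of Fø7 are F–A♭–C♭–E♭.
The 3rd is A♭ and the 7th is E♭.
A♭ up to E♭ spans 5 letter names and 7 semitones — a perfect fifth.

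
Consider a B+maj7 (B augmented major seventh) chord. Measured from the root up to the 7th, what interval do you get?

Spelling the chord: B D# F## A#.
Root = B; 7th = A#.
From B to A# is 11 semitones, exactly the major seventh.

M7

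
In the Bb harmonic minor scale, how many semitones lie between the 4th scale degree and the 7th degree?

6

The scale is Bb C Db Eb F Gb A.
Eb up to A is an augmented fourth — 6 semitones.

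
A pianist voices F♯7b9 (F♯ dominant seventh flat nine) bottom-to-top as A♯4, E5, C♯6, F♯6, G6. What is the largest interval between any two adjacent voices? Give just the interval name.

Adjacent intervals: A♯4→E5 = diminished fifth; E5→C♯6 = major sixth; C♯6→F♯6 = perfect fourth; F♯6→G6 = minor second.
The largest is E5 to C♯6, a major sixth (9 semitones).

M6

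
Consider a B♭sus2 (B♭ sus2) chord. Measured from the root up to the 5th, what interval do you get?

perfect fifth

B♭sus2 (B♭ sus2): B♭ C F.
So we need the interval from B♭ up to F.
From B♭ to F is 7 semitones, exactly the perfect fifth.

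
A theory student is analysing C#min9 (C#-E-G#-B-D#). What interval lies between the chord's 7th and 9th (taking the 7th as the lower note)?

The 7th is B and the 9th is D#.
Counting 3 letters and 4 half steps from B gives a major third.

major third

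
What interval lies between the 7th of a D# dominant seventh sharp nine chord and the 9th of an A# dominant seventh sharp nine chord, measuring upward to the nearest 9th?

The 7th of D# dominant seventh sharp nine is C#; the 9th of A# dominant seventh sharp nine is B##.
C# up to B## is 12 semitones, a half step wider than a major seventh, so the interval is augmented.

augmented 7th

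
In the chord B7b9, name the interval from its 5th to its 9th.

diminished fifth

The chord tones of B7b9 (B dominant seventh flat nine) are B-D#-F#-A-C.
5th = F#; 9th = C.
From F# to C: 6 semitones over a fifth = diminished.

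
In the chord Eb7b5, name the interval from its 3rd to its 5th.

diminished 3rd

The chord tones of Eb7b5 are Eb, G, Bbb, Db.
That puts G below Bbb.
G up to Bbb is 2 semitones, a whole step narrower than a major third, so the interval is diminished.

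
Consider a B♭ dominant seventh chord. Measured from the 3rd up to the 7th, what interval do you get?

B♭7 (B♭ dominant seventh) is spelled B♭–D–F–A♭.
The 3rd is D and the 7th is A♭.
D up to A♭ is 6 semitones, a half step narrower than a perfect fifth, so the interval is diminished.

diminished fifth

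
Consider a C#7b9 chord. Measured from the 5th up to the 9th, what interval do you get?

C#7b9 (C# dominant seventh flat nine) is spelled C#, E#, G#, B, D.
5th = G#; 9th = D.
G# up to D is 6 semitones, a half step narrower than a perfect fifth, so the interval is diminished.

diminished fifth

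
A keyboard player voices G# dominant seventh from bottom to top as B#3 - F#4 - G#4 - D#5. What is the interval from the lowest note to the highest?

The outer voices are B#3 and D#5.
B# up to D# is 15 semitones, a half step narrower than a major tenth, so the interval is minor.

minor tenth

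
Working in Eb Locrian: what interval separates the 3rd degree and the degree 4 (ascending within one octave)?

major 2nd

Spelling Eb Locrian: Eb Fb Gb Ab Bbb Cb Db.
That puts Gb below Ab.
Counting 2 letters and 2 half steps from Gb gives a major second.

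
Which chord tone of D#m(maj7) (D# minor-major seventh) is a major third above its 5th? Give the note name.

Spelling the chord: D# F# A# C##.
The 5th is A#. A major third above A# is C##.
C## is the chord's 7th.

C##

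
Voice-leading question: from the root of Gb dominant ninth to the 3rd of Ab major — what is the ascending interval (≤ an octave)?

augmented fourth

The root of Gb dominant ninth is Gb; the 3rd of Ab major is C.
4 letter names make it a fourth; at 6 semitones (a half step wider than perfect) the quality is augmented.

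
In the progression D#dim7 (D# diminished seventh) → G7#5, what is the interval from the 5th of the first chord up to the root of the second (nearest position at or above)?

m7

The 5th of D#dim7 (D# diminished seventh) is A; the root of G7#5 is G.
From A to G: 10 semitones over a seventh = minor.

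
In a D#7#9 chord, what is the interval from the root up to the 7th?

minor seventh

The chord tones of D#7#9 are D#, F##, A#, C#, E##.
That puts D# below C#.
D# up to C# is 10 semitones, a half step narrower than a major seventh, so the interval is minor.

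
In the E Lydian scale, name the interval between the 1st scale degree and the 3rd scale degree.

major 3rd

The scale runs E F♯ G♯ A♯ B C♯ D♯.
So we need the interval from E up to G♯.
E up to G♯ spans 3 letter names and 4 semitones — a major third.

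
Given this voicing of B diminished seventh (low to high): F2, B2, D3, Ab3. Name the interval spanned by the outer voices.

The outer voices are F2 and Ab3.
10 letter names make it a tenth; at 15 semitones (a half step narrower than major) the quality is minor.

m10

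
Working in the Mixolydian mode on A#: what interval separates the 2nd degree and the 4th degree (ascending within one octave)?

minor third

Spelling the Mixolydian mode on A#: A# B# C## D# E# F## G#.
That puts B# below D#.
From B# to D#: 3 semitones over a third = minor.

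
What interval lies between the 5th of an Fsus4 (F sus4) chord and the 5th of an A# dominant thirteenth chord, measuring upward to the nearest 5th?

The 5th of Fsus4 (F sus4) is C; the 5th of A# dominant thirteenth is E#.
C up to E# is 5 semitones, a half step wider than a major third, so the interval is augmented.

augmented third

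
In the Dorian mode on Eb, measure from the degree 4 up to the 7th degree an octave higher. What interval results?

P11

The scale runs Eb F Gb Ab Bb C Db.
The degree 4 is Ab and the degree 7 (up an octave) is Db.
Ab up to Db spans 11 letter names and 17 semitones — a perfect eleventh.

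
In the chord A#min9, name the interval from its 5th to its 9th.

The chord tones of A#m9 (A# minor ninth) are A#, C#, E#, G#, B#.
The 5th is E# and the 9th is B#.
E# up to B# spans 5 letter names and 7 semitones — a perfect fifth.

perfect fifth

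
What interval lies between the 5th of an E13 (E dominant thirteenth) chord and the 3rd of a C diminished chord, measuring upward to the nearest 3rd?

diminished fourth

The 5th of E13 (E dominant thirteenth) is B; the 3rd of C diminished is Eb.
4 letter names make it a fourth; at 4 semitones (a half step narrower than perfect) the quality is diminished.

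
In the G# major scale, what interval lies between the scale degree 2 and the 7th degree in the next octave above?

G# major: G# A# B# C# D# E# F##.
So we need the interval from A# up to F##.
From A# to F## is 21 semitones, exactly the major thirteenth.

major thirteenth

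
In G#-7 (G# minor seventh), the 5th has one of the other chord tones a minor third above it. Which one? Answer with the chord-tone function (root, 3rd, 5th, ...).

The chord tones of G# minor seventh are G#, B, D#, F#.
The 5th is D#. A minor third above D# is F#.
F# is the chord's 7th.

7th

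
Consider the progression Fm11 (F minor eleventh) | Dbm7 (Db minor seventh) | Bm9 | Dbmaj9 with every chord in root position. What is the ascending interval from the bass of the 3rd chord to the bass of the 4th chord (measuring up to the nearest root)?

diminished third

The roots are B and Db.
B up to Db is 2 semitones, a whole step narrower than a major third, so the interval is diminished.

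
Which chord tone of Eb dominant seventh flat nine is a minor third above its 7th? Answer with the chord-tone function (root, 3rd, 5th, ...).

Eb7b9 is spelled Eb, G, Bb, Db, Fb.
The 7th is Db. A minor third above Db is Fb.
Fb is the chord's 9th.

9th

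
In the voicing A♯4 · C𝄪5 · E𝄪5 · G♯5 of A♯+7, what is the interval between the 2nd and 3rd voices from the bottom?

major third

Those voices are C𝄪5 and E𝄪5.
From C𝄪 to E𝄪 is 4 semitones, exactly the major third.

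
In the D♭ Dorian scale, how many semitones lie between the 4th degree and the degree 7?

5

The scale is D♭ E♭ F♭ G♭ A♭ B♭ C♭.
G♭ up to C♭ is a perfect fourth — 5 semitones.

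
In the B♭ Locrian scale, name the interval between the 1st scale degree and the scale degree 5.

Spelling the B♭ Locrian scale: B♭ C♭ D♭ E♭ F♭ G♭ A♭.
1st scale degree = B♭; 5th scale degree = F♭.
B♭ up to F♭ is 6 semitones, a half step narrower than a perfect fifth, so the interval is diminished.

d5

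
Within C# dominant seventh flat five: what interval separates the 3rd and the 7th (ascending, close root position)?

The chord tones of C# dominant seventh flat five are C#-E#-G-B.
The 3rd is E# and the 7th is B.
E# up to B is 6 semitones, a half step narrower than a perfect fifth, so the interval is diminished.
This 3–7 tritone is the characteristic tension at the heart of the dominant sound.

diminished fifth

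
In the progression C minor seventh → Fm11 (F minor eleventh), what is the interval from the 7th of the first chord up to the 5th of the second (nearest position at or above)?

C minor seventh has B♭ as its 7th, and Fm11 (F minor eleventh) has C as its 5th.
B♭ up to C spans 2 letter names and 2 semitones — a major second.

major second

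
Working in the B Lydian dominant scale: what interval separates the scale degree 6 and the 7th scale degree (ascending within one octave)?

The scale runs B C# D# E# F# G# A.
The scale degree 6 is G# and the 7th scale degree is A.
From G# to A: 1 semitone over a second = minor.

minor 2nd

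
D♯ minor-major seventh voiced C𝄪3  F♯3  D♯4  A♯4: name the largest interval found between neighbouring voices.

major sixth

Adjacent intervals: C𝄪3→F♯3 = diminished fourth; F♯3→D♯4 = major sixth; D♯4→A♯4 = perfect fifth.
The largest is F♯3 to D♯4, a major sixth (9 semitones).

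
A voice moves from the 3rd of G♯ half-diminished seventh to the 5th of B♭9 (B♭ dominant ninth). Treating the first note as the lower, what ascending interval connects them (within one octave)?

G♯ half-diminished seventh has B as its 3rd, and B♭9 (B♭ dominant ninth) has F as its 5th.
From B to F: 6 semitones over a fifth = diminished.

diminished fifth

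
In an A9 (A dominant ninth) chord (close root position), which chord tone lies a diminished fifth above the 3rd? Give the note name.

G

A9: A, C♯, E, G, B.
The 3rd is C♯. A diminished fifth above C♯ is G.
G is the chord's 7th.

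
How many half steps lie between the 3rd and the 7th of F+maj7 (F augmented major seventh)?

F+maj7 (F augmented major seventh): F-A-C#-E.
A to E is a perfect fifth: 7 semitones.

7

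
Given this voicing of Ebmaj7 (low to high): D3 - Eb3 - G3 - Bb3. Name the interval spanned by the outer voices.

minor sixth

The outer voices are D3 and Bb3.
From D to Bb: 8 semitones over a sixth = minor.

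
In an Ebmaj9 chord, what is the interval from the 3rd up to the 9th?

minor 7th

Ebmaj9 is spelled Eb-G-Bb-D-F.
The 3rd is G and the 9th is F.
G up to F is 10 semitones, a half step narrower than a major seventh, so the interval is minor.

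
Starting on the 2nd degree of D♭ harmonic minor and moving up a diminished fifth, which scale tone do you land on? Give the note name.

Bbb

The scale is D♭ E♭ F♭ G♭ A♭ B𝄫 C.
The 2nd degree is E♭; a diminished fifth above that is B𝄫 — scale degree 6.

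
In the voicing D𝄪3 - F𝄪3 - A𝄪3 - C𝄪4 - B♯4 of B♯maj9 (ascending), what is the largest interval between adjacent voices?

Adjacent intervals: D𝄪3→F𝄪3 = minor third; F𝄪3→A𝄪3 = major third; A𝄪3→C𝄪4 = minor third; C𝄪4→B♯4 = minor seventh.
The largest is C𝄪4 to B♯4, a minor seventh (10 semitones).

minor seventh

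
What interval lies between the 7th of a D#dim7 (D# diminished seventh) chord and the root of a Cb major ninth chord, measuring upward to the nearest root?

D#dim7 (D# diminished seventh) has C as its 7th, and Cb major ninth has Cb as its root.
From C to Cb: 11 semitones over an octave = diminished.

diminished octave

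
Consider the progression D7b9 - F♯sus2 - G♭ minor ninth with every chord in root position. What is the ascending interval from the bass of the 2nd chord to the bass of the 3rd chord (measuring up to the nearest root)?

d2

The roots are F♯ and G♭.
F♯ up to G♭ is 0 semitones, a whole step narrower than a major second, so the interval is diminished.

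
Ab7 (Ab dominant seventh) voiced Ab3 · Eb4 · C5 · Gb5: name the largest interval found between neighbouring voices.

Adjacent intervals: Ab3→Eb4 = perfect fifth; Eb4→C5 = major sixth; C5→Gb5 = diminished fifth.
The largest is Eb4 to C5, a major sixth (9 semitones).

major sixth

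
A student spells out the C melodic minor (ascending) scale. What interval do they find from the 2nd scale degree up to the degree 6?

perfect fifth

Spelling the C melodic minor (ascending) scale: C D E♭ F G A B.
So we need the interval from D up to A.
Counting 5 letters and 7 half steps from D gives a perfect fifth.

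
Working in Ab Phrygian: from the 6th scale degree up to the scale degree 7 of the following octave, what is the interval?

major 9th

The scale runs Ab Bbb Cb Db Eb Fb Gb.
6th scale degree = Fb; 7th scale degree (up an octave) = Gb.
Fb up to Gb spans 9 letter names and 14 semitones — a major ninth.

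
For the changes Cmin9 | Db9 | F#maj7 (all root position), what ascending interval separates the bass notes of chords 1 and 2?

The roots are C and Db.
C up to Db is 1 semitone, a half step narrower than a major second, so the interval is minor.

minor 2nd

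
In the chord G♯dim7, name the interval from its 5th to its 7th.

Spelling the chord: G♯-B-D-F.
So we need the interval from D up to F.
From D to F: 3 semitones over a third = minor.

m3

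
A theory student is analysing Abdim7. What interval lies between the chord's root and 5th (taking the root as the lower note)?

Abdim7 is spelled Ab, Cb, Ebb, Gbb.
So we need the interval from Ab up to Ebb.
From Ab to Ebb: 6 semitones over a fifth = diminished.

diminished fifth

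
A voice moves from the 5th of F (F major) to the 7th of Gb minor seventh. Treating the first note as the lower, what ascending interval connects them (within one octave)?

The 5th of F (F major) is C; the 7th of Gb minor seventh is Fb.
C up to Fb is 4 semitones, a half step narrower than a perfect fourth, so the interval is diminished.

diminished fourth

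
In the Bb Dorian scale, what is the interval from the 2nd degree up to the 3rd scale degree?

minor second

Bb dorian: Bb C Db Eb F G Ab.
2nd degree = C; scale degree 3 = Db.
From C to Db: 1 semitone over a second = minor.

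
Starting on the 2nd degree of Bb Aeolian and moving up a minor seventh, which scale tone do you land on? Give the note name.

The scale is Bb C Db Eb F Gb Ab.
The 2nd degree is C; a minor seventh above that is Bb — scale degree 1.

Bb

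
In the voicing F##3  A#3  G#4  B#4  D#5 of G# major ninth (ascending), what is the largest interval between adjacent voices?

minor seventh

Adjacent intervals: F##3→A#3 = minor third; A#3→G#4 = minor seventh; G#4→B#4 = major third; B#4→D#5 = minor third.
The largest is A#3 to G#4, a minor seventh (10 semitones).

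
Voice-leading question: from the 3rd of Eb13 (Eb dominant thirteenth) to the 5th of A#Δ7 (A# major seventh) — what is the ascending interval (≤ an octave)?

augmented 6th

Eb13 (Eb dominant thirteenth) has G as its 3rd, and A#Δ7 (A# major seventh) has E# as its 5th.
6 letter names make it a sixth; at 10 semitones (a half step wider than major) the quality is augmented.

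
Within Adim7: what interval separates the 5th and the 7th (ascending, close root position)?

Spelling the chord: A C Eb Gb.
So we need the interval from Eb up to Gb.
3 letter names make it a third; at 3 semitones (a half step narrower than major) the quality is minor.

m3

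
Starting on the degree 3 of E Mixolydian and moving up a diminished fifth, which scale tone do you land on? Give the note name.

D

The scale is E F# G# A B C# D.
The degree 3 is G#; a diminished fifth above that is D — scale degree 7.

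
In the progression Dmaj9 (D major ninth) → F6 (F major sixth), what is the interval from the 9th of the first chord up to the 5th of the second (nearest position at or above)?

minor sixth

Dmaj9 (D major ninth) has E as its 9th, and F6 (F major sixth) has C as its 5th.
E up to C is 8 semitones, a half step narrower than a major sixth, so the interval is minor.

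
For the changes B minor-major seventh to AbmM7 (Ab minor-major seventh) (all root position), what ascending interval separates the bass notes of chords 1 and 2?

diminished seventh

The roots are B and Ab.
From B to Ab: 9 semitones over a seventh = diminished.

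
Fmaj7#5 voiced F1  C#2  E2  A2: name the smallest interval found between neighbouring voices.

Adjacent intervals: F1→C#2 = augmented fifth; C#2→E2 = minor third; E2→A2 = perfect fourth.
The smallest is C#2 to E2, a minor third (3 semitones).

minor third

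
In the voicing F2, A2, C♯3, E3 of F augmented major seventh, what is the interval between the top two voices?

Those voices are C♯3 and E3.
3 letter names make it a third; at 3 semitones (a half step narrower than major) the quality is minor.

minor third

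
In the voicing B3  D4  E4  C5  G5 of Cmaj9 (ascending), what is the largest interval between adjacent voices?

Adjacent intervals: B3→D4 = minor third; D4→E4 = major second; E4→C5 = minor sixth; C5→G5 = perfect fifth.
The largest is E4 to C5, a minor sixth (8 semitones).

minor sixth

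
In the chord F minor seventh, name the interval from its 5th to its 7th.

minor third

F-7 (F minor seventh): F A♭ C E♭.
The 5th is C and the 7th is E♭.
C up to E♭ is 3 semitones, a half step narrower than a major third, so the interval is minor.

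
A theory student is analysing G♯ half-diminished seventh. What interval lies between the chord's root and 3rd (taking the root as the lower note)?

G♯ half-diminished seventh: G♯–B–D–F♯.
Root = G♯; 3rd = B.
G♯ up to B is 3 semitones, a half step narrower than a major third, so the interval is minor.

minor 3rd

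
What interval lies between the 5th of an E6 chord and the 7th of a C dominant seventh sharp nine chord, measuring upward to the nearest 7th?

E6 has B as its 5th, and C dominant seventh sharp nine has B♭ as its 7th.
From B to B♭: 11 semitones over an octave = diminished.

diminished octave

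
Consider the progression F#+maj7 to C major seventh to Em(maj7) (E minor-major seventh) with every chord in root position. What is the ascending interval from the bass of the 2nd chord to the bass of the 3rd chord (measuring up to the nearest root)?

major 3rd

The roots are C and E.
Counting 3 letters and 4 half steps from C gives a major third.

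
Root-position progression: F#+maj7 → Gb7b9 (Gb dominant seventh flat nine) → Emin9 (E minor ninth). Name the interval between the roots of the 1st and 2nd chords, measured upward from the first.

diminished 2nd

The roots are F# and Gb.
F# up to Gb is 0 semitones, a whole step narrower than a major second, so the interval is diminished.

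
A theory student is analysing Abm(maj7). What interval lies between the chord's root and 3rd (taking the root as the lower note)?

minor third

The chord tones of Abm(maj7) (Ab minor-major seventh) are Ab-Cb-Eb-G.
So we need the interval from Ab up to Cb.
3 letter names make it a third; at 3 semitones (a half step narrower than major) the quality is minor.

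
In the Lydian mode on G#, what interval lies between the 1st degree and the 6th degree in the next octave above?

The scale runs G# A# B# C## D# E# F##.
So we need the interval from G# up to E#.
From G# to E# is 21 semitones, exactly the major thirteenth.

M13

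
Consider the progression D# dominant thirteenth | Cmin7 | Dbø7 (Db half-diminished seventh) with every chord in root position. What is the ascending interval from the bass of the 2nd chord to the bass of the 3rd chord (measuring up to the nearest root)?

minor second

The roots are C and Db.
C up to Db is 1 semitone, a half step narrower than a major second, so the interval is minor.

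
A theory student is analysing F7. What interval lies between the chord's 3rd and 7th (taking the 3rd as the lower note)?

diminished fifth

F7: F A C E♭.
That puts A below E♭.
5 letter names make it a fifth; at 6 semitones (a half step narrower than perfect) the quality is diminished.
This 3–7 tritone is the characteristic tension at the heart of the dominant sound.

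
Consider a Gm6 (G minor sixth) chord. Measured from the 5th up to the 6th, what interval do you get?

Spelling the chord: G–Bb–D–E.
So we need the interval from D up to E.
From D to E is 2 semitones, exactly the major second.

major 2nd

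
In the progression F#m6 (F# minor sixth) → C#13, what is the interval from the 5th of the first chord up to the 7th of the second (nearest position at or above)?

The 5th of F#m6 (F# minor sixth) is C#; the 7th of C#13 is B.
7 letter names make it a seventh; at 10 semitones (a half step narrower than major) the quality is minor.

minor seventh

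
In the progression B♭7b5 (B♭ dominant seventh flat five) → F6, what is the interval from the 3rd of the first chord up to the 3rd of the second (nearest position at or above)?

P5

B♭7b5 (B♭ dominant seventh flat five) has D as its 3rd, and F6 has A as its 3rd.
From D to A is 7 semitones, exactly the perfect fifth.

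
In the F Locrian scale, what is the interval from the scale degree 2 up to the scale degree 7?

M6

Spelling the F Locrian scale: F Gb Ab Bb Cb Db Eb.
The scale degree 2 is Gb and the scale degree 7 is Eb.
From Gb to Eb is 9 semitones, exactly the major sixth.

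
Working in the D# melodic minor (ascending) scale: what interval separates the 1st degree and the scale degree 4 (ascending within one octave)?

The scale runs D# E# F# G# A# B# C##.
1st degree = D#; scale degree 4 = G#.
From D# to G# is 5 semitones, exactly the perfect fourth.

perfect fourth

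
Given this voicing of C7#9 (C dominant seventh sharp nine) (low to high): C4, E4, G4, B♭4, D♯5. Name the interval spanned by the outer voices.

The outer voices are C4 and D♯5.
C up to D♯ is 15 semitones, a half step wider than a major ninth, so the interval is augmented.

augmented 9th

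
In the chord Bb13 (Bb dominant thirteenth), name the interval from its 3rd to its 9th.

Bb13 (Bb dominant thirteenth) is spelled Bb, D, F, Ab, C, G.
3rd = D; 9th = C.
7 letter names make it a seventh; at 10 semitones (a half step narrower than major) the quality is minor.

minor seventh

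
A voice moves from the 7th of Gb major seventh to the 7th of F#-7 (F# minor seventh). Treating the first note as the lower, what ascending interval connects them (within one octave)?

M7

Gb major seventh has F as its 7th, and F#-7 (F# minor seventh) has E as its 7th.
From F to E is 11 semitones, exactly the major seventh.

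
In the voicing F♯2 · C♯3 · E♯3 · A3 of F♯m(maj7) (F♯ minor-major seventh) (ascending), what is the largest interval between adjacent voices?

perfect fifth

Adjacent intervals: F♯2→C♯3 = perfect fifth; C♯3→E♯3 = major third; E♯3→A3 = diminished fourth.
The largest is F♯2 to C♯3, a perfect fifth (7 semitones).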